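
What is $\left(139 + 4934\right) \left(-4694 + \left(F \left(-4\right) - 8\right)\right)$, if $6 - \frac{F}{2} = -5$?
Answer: $-24299670$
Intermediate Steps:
$F = 22$ ($F = 12 - -10 = 12 + 10 = 22$)
$\left(139 + 4934\right) \left(-4694 + \left(F \left(-4\right) - 8\right)\right) = \left(139 + 4934\right) \left(-4694 + \left(22 \left(-4\right) - 8\right)\right) = 5073 \left(-4694 - 96\right) = 5073 \left(-4790\right) = -24299670$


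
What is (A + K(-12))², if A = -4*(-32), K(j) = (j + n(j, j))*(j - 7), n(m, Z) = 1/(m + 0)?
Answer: 18412681/144 ≈ 1.2787e+5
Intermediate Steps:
n(m, Z) = 1/m
K(j) = (-7 + j)*(j + 1/j) (K(j) = (j + 1/j)*(j - 7) = (j + 1/j)*(-7 + j) = (-7 + j)*(j + 1/j))
A = 128
(A + K(-12))² = (128 + (1 + (-12)² - 7*(-12) - 7/(-12)))² = (128 + (1 + 144 + 84 - 7*(-1/12)))² = (128 + (1 + 144 + 84 + 7/12))² = (128 + 2755/12)² = (4291/12)² = 18412681/144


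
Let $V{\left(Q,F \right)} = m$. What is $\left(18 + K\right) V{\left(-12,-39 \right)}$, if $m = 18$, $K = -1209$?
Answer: $-21438$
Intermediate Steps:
$V{\left(Q,F \right)} = 18$
$\left(18 + K\right) V{\left(-12,-39 \right)} = \left(18 - 1209\right) 18 = \left(-1191\right) 18 = -21438$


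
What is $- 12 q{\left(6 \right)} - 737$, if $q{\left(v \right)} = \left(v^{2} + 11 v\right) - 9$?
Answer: $-1853$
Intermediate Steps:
$q{\left(v \right)} = -9 + v^{2} + 11 v$
$- 12 q{\left(6 \right)} - 737 = - 12 \left(-9 + 6^{2} + 11 \cdot 6\right) - 737 = - 12 \left(-9 + 36 + 66\right) - 737 = \left(-12\right) 93 - 737 = -1116 - 737 = -1853$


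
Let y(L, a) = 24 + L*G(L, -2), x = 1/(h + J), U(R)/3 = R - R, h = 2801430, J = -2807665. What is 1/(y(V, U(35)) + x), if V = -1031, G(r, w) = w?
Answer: 6235/13006209 ≈ 0.00047939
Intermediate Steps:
U(R) = 0 (U(R) = 3*(R - R) = 3*0 = 0)
x = -1/6235 (x = 1/(2801430 - 2807665) = 1/(-6235) = -1/6235 ≈ -0.00016038)
y(L, a) = 24 - 2*L (y(L, a) = 24 + L*(-2) = 24 - 2*L)
1/(y(V, U(35)) + x) = 1/((24 - 2*(-1031)) - 1/6235) = 1/((24 + 2062) - 1/6235) = 1/(2086 - 1/6235) = 1/(13006209/6235) = 6235/13006209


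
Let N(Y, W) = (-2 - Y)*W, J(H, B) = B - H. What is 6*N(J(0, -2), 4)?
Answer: 0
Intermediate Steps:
N(Y, W) = W*(-2 - Y)
6*N(J(0, -2), 4) = 6*(-1*4*(2 + (-2 - 1*0))) = 6*(-1*4*(2 + (-2 + 0))) = 6*(-1*4*(2 - 2)) = 6*(-1*4*0) = 6*0 = 0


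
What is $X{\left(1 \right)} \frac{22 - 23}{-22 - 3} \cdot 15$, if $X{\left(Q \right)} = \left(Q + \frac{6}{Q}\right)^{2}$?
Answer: $\frac{147}{5} \approx 29.4$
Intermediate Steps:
$X{\left(1 \right)} \frac{22 - 23}{-22 - 3} \cdot 15 = 1^{-2} \left(6 + 1^{2}\right)^{2} \frac{22 - 23}{-22 - 3} \cdot 15 = 1 \left(6 + 1\right)^{2} \left(- \frac{1}{-25}\right) 15 = 1 \cdot 7^{2} \left(\left(-1\right) \left(- \frac{1}{25}\right)\right) 15 = 1 \cdot 49 \cdot \frac{1}{25} \cdot 15 = 49 \cdot \frac{1}{25} \cdot 15 = \frac{49}{25} \cdot 15 = \frac{147}{5}$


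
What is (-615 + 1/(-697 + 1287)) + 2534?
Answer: 1132211/590 ≈ 1919.0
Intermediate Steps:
(-615 + 1/(-697 + 1287)) + 2534 = (-615 + 1/590) + 2534 = -362849/590 + 2534 = 1132211/590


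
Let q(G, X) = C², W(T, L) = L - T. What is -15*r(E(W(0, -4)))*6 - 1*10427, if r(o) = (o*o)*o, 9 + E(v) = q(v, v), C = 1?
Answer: 35653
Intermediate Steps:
q(G, X) = 1 (q(G, X) = 1² = 1)
E(v) = -8 (E(v) = -9 + 1 = -8)
r(o) = o³ (r(o) = o²*o = o³)
-15*r(E(W(0, -4)))*6 - 1*10427 = -15*(-8)³*6 - 1*10427 = -15*(-512)*6 - 10427 = 7680*6 - 10427 = 46080 - 10427 = 35653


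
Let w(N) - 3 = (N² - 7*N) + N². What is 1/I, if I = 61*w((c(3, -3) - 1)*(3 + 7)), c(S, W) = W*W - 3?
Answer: 1/283833 ≈ 3.5232e-6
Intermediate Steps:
c(S, W) = -3 + W² (c(S, W) = W² - 3 = -3 + W²)
w(N) = 3 - 7*N + 2*N² (w(N) = 3 + ((N² - 7*N) + N²) = 3 + (-7*N + 2*N²) = 3 - 7*N + 2*N²)
I = 283833 (I = 61*(3 - 7*((-3 + (-3)²) - 1)*(3 + 7) + 2*(((-3 + (-3)²) - 1)*(3 + 7))²) = 61*(3 - 7*((-3 + 9) - 1)*10 + 2*(((-3 + 9) - 1)*10)²) = 61*(3 - 7*(6 - 1)*10 + 2*((6 - 1)*10)²) = 61*(3 - 35*10 + 2*(5*10)²) = 61*(3 - 7*50 + 2*50²) = 61*(3 - 350 + 2*2500) = 61*(3 - 350 + 5000) = 61*4653 = 283833)
1/I = 1/283833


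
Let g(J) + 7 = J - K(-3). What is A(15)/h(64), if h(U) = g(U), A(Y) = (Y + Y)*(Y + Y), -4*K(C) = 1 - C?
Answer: 450/29 ≈ 15.517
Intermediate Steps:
K(C) = -¼ + C/4 (K(C) = -(1 - C)/4 = -¼ + C/4)
g(J) = -6 + J (g(J) = -7 + (J - (-¼ + (¼)*(-3))) = -7 + (J - (-¼ - ¾)) = -7 + (J - 1*(-1)) = -7 + (J + 1) = -7 + (1 + J) = -6 + J)
A(Y) = 4*Y² (A(Y) = (2*Y)*(2*Y) = 4*Y²)
h(U) = -6 + U
A(15)/h(64) = (4*15²)/(-6 + 64) = (4*225)/58 = 900*(1/58) = 450/29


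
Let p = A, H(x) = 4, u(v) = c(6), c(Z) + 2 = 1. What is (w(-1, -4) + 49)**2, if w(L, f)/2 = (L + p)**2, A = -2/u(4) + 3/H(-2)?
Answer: 194481/64 ≈ 3038.8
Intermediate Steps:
c(Z) = -1 (c(Z) = -2 + 1 = -1)
u(v) = -1
A = 11/4 (A = -2/(-1) + 3/4 = -2*(-1) + 3*(1/4) = 2 + 3/4 = 11/4 ≈ 2.7500)
p = 11/4 ≈ 2.7500
w(L, f) = 2*(11/4 + L)**2 (w(L, f) = 2*(L + 11/4)**2 = 2*(11/4 + L)**2)
(w(-1, -4) + 49)**2 = ((11 + 4*(-1))**2/8 + 49)**2 = ((11 - 4)**2/8 + 49)**2 = ((1/8)*7**2 + 49)**2 = ((1/8)*49 + 49)**2 = (49/8 + 49)**2 = (441/8)**2 = 194481/64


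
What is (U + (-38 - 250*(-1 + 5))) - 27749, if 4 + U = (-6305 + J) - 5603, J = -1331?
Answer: -42030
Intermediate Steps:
U = -13243 (U = -4 + ((-6305 - 1331) - 5603) = -4 + (-7636 - 5603) = -4 - 13239 = -13243)
(U + (-38 - 250*(-1 + 5))) - 27749 = (-13243 + (-38 - 250*(-1 + 5))) - 27749 = (-13243 + (-38 - 250*4)) - 27749 = (-13243 + (-38 - 50*20)) - 27749 = (-13243 + (-38 - 1000)) - 27749 = (-13243 - 1038) - 27749 = -14281 - 27749 = -42030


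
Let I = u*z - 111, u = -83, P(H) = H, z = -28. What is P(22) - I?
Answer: -2191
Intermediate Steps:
I = 2213 (I = -83*(-28) - 111 = 2324 - 111 = 2213)
P(22) - I = 22 - 1*2213 = 22 - 2213 = -2191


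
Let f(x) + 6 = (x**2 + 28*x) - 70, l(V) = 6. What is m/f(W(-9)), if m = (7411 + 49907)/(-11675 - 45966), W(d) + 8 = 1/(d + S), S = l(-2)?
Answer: 515862/124446919 ≈ 0.0041452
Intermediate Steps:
S = 6
W(d) = -8 + 1/(6 + d) (W(d) = -8 + 1/(d + 6) = -8 + 1/(6 + d))
m = -57318/57641 (m = 57318/(-57641) = 57318*(-1/57641) = -57318/57641 ≈ -0.99440)
f(x) = -76 + x**2 + 28*x (f(x) = -6 + ((x**2 + 28*x) - 70) = -6 + (-70 + x**2 + 28*x) = -76 + x**2 + 28*x)
m/f(W(-9)) = -57318/(57641*(-76 + ((-47 - 8*(-9))/(6 - 9))**2 + 28*((-47 - 8*(-9))/(6 - 9)))) = -57318/(57641*(-76 + ((-47 + 72)/(-3))**2 + 28*((-47 + 72)/(-3)))) = -57318/(57641*(-76 + (-1/3*25)**2 + 28*(-1/3*25))) = -57318/(57641*(-76 + (-25/3)**2 + 28*(-25/3))) = -57318/(57641*(-76 + 625/9 - 700/3)) = -57318/(57641*(-2159/9)) = -57318/57641*(-9/2159) = 515862/124446919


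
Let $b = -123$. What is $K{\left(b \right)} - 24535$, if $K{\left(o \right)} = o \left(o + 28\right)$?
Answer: $-12850$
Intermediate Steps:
$K{\left(o \right)} = o \left(28 + o\right)$
$K{\left(b \right)} - 24535 = - 123 \left(28 - 123\right) - 24535 = \left(-123\right) \left(-95\right) - 24535 = 11685 - 24535 = -12850$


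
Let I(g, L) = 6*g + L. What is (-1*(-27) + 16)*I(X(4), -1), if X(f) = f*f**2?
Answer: 16469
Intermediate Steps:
X(f) = f**3
I(g, L) = L + 6*g
(-1*(-27) + 16)*I(X(4), -1) = (-1*(-27) + 16)*(-1 + 6*4**3) = (27 + 16)*(-1 + 6*64) = 43*(-1 + 384) = 43*383 = 16469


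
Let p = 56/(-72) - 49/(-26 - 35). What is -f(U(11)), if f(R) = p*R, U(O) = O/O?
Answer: -14/549 ≈ -0.025501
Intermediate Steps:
p = 14/549 (p = 56*(-1/72) - 49/(-61) = -7/9 - 49*(-1/61) = -7/9 + 49/61 = 14/549 ≈ 0.025501)
U(O) = 1
f(R) = 14*R/549
-f(U(11)) = -14/549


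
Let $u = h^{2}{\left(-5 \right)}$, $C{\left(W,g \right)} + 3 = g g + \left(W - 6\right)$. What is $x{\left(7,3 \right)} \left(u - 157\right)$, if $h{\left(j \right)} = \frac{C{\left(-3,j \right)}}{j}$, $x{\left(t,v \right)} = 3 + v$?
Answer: $- \frac{22536}{25} \approx -901.44$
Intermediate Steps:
$C{\left(W,g \right)} = -9 + W + g^{2}$ ($C{\left(W,g \right)} = -3 + \left(g g + \left(W - 6\right)\right) = -3 + \left(g^{2} + \left(W - 6\right)\right) = -3 + \left(g^{2} + \left(-6 + W\right)\right) = -3 + \left(-6 + W + g^{2}\right) = -9 + W + g^{2}$)
$h{\left(j \right)} = \frac{-12 + j^{2}}{j}$ ($h{\left(j \right)} = \frac{-9 - 3 + j^{2}}{j} = \frac{-12 + j^{2}}{j}$)
$u = \frac{169}{25}$ ($u = \left(-5 - \frac{12}{-5}\right)^{2} = \left(-5 - - \frac{12}{5}\right)^{2} = \left(-5 + \frac{12}{5}\right)^{2} = \left(- \frac{13}{5}\right)^{2} = \frac{169}{25} \approx 6.76$)
$x{\left(7,3 \right)} \left(u - 157\right) = \left(3 + 3\right) \left(\frac{169}{25} - 157\right) = 6 \left(- \frac{3756}{25}\right) = - \frac{22536}{25}$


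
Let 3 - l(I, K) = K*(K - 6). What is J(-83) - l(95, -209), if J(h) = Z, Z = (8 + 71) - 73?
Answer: 44938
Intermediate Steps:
l(I, K) = 3 - K*(-6 + K) (l(I, K) = 3 - K*(K - 6) = 3 - K*(-6 + K))
Z = 6 (Z = 79 - 73 = 6)
J(h) = 6
J(-83) - l(95, -209) = 6 - (3 - 1*(-209)² + 6*(-209)) = 6 - (3 - 1*43681 - 1254) = 6 - (3 - 43681 - 1254) = 6 - 1*(-44932) = 6 + 44932 = 44938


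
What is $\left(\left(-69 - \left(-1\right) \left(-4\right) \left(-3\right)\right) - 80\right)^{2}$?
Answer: $18769$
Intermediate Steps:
$\left(\left(-69 - \left(-1\right) \left(-4\right) \left(-3\right)\right) - 80\right)^{2} = \left(\left(-69 - 4 \left(-3\right)\right) - 80\right)^{2} = \left(\left(-69 - -12\right) - 80\right)^{2} = \left(\left(-69 + 12\right) - 80\right)^{2} = \left(-57 - 80\right)^{2} = \left(-137\right)^{2} = 18769$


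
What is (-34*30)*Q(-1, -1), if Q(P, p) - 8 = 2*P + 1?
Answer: -7140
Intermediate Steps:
Q(P, p) = 9 + 2*P (Q(P, p) = 8 + (2*P + 1) = 8 + (1 + 2*P) = 9 + 2*P)
(-34*30)*Q(-1, -1) = (-34*30)*(9 + 2*(-1)) = -1020*(9 - 2) = -1020*7 = -7140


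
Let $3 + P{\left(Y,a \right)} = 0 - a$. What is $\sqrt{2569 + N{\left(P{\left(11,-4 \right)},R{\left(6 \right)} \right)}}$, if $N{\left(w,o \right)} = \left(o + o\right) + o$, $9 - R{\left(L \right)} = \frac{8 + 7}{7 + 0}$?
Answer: $\frac{\sqrt{126889}}{7} \approx 50.888$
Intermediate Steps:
$P{\left(Y,a \right)} = -3 - a$ ($P{\left(Y,a \right)} = -3 + \left(0 - a\right) = -3 - a$)
$R{\left(L \right)} = \frac{48}{7}$ ($R{\left(L \right)} = 9 - \frac{8 + 7}{7 + 0} = 9 - \frac{15}{7} = \frac{48}{7}$)
$N{\left(w,o \right)} = 3 o$ ($N{\left(w,o \right)} = 2 o + o = 3 o$)
$\sqrt{2569 + N{\left(P{\left(11,-4 \right)},R{\left(6 \right)} \right)}} = \sqrt{2569 + 3 \cdot \frac{48}{7}} = \sqrt{2569 + \frac{144}{7}} = \sqrt{\frac{18127}{7}} = \frac{\sqrt{126889}}{7}$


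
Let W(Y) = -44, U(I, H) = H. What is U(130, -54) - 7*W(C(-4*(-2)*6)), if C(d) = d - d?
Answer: 254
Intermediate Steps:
C(d) = 0
U(130, -54) - 7*W(C(-4*(-2)*6)) = -54 - 7*(-44) = -54 + 308 = 254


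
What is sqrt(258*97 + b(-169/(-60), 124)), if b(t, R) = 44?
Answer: sqrt(25070) ≈ 158.33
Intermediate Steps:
sqrt(258*97 + b(-169/(-60), 124)) = sqrt(258*97 + 44) = sqrt(25026 + 44) = sqrt(25070)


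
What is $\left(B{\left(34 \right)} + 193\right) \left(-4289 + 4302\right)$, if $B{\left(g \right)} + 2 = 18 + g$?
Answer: $3159$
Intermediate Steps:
$B{\left(g \right)} = 16 + g$ ($B{\left(g \right)} = -2 + \left(18 + g\right) = 16 + g$)
$\left(B{\left(34 \right)} + 193\right) \left(-4289 + 4302\right) = \left(\left(16 + 34\right) + 193\right) \left(-4289 + 4302\right) = \left(50 + 193\right) 13 = 243 \cdot 13 = 3159$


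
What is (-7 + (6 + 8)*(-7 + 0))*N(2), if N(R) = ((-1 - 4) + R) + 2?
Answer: 105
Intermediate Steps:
N(R) = -3 + R (N(R) = (-5 + R) + 2 = -3 + R)
(-7 + (6 + 8)*(-7 + 0))*N(2) = (-7 + (6 + 8)*(-7 + 0))*(-3 + 2) = (-7 + 14*(-7))*(-1) = (-7 - 98)*(-1) = -105*(-1) = 105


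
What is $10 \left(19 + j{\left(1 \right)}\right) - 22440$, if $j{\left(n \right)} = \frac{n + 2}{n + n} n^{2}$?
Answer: $-22235$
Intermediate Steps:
$j{\left(n \right)} = \frac{n \left(2 + n\right)}{2}$ ($j{\left(n \right)} = \frac{2 + n}{2 n} n^{2} = \frac{n \left(2 + n\right)}{2}$)
$10 \left(19 + j{\left(1 \right)}\right) - 22440 = 10 \left(19 + \frac{1}{2} \cdot 1 \left(2 + 1\right)\right) - 22440 = 10 \left(19 + \frac{1}{2} \cdot 1 \cdot 3\right) - 22440 = 10 \left(19 + \frac{3}{2}\right) - 22440 = 10 \cdot \frac{41}{2} - 22440 = 205 - 22440 = -22235$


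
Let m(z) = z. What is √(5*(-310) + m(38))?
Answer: 6*I*√42 ≈ 38.884*I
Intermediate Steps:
√(5*(-310) + m(38)) = √(5*(-310) + 38) = √(-1550 + 38) = √(-1512) = 6*I*√42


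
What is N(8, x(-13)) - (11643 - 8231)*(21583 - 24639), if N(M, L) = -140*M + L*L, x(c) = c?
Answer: 10426121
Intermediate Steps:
N(M, L) = L² - 140*M (N(M, L) = -140*M + L² = L² - 140*M)
N(8, x(-13)) - (11643 - 8231)*(21583 - 24639) = ((-13)² - 140*8) - (11643 - 8231)*(21583 - 24639) = (169 - 1120) - 3412*(-3056) = -951 - 1*(-10427072) = -951 + 10427072 = 10426121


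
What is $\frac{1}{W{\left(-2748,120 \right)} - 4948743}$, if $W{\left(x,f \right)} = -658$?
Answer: $- \frac{1}{4949401} \approx -2.0204 \cdot 10^{-7}$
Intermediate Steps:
$\frac{1}{W{\left(-2748,120 \right)} - 4948743} = \frac{1}{-658 - 4948743} = \frac{1}{-4949401} = - \frac{1}{4949401}$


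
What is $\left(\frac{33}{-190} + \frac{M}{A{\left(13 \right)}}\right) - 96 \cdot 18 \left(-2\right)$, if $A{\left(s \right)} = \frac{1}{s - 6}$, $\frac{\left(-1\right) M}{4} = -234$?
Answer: $\frac{1901487}{190} \approx 10008.0$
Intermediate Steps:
$M = 936$ ($M = \left(-4\right) \left(-234\right) = 936$)
$A{\left(s \right)} = \frac{1}{-6 + s}$
$\left(\frac{33}{-190} + \frac{M}{A{\left(13 \right)}}\right) - 96 \cdot 18 \left(-2\right) = \left(\frac{33}{-190} + \frac{936}{\frac{1}{-6 + 13}}\right) - 96 \cdot 18 \left(-2\right) = \left(33 \left(- \frac{1}{190}\right) + \frac{936}{\frac{1}{7}}\right) - -3456 = \left(- \frac{33}{190} + 936 \frac{1}{\frac{1}{7}}\right) + 3456 = \left(- \frac{33}{190} + 936 \cdot 7\right) + 3456 = \left(- \frac{33}{190} + 6552\right) + 3456 = \frac{1244847}{190} + 3456 = \frac{1901487}{190}$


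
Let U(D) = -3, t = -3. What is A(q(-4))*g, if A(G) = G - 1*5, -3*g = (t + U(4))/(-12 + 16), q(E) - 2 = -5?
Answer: -4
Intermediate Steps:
q(E) = -3 (q(E) = 2 - 5 = -3)
g = ½ (g = -(-3 - 3)/(3*(-12 + 16)) = -(-2)/4 = -⅓*(-3/2) = ½ ≈ 0.50000)
A(G) = -5 + G (A(G) = G - 5 = -5 + G)
A(q(-4))*g = (-5 - 3)*(½) = -8*½ = -4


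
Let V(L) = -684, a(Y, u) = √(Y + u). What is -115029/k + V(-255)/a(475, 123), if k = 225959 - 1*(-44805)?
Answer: -115029/270764 - 342*√598/299 ≈ -28.396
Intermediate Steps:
k = 270764 (k = 225959 + 44805 = 270764)
-115029/k + V(-255)/a(475, 123) = -115029/270764 - 684/√(475 + 123) = -115029*1/270764 - 684*√598/598 = -115029/270764 - 342*√598/299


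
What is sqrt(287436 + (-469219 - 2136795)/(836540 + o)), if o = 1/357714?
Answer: 20*sqrt(64346030670275565240368649)/299242069561 ≈ 536.13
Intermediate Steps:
o = 1/357714 ≈ 2.7955e-6
sqrt(287436 + (-469219 - 2136795)/(836540 + o)) = sqrt(287436 + (-469219 - 2136795)/(836540 + 1/357714)) = sqrt(287436 - 2606014/299242069561/357714) = sqrt(287436 - 2606014*357714/299242069561) = sqrt(287436 - 932207691996/299242069561) = sqrt(86012011298643600/299242069561) = 20*sqrt(64346030670275565240368649)/299242069561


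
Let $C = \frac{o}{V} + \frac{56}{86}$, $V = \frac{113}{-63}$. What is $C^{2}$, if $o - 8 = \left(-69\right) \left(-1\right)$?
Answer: $\frac{42201074041}{23609881} \approx 1787.4$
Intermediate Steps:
$o = 77$ ($o = 8 - -69 = 8 + 69 = 77$)
$V = - \frac{113}{63}$ ($V = 113 \left(- \frac{1}{63}\right) = - \frac{113}{63} \approx -1.7937$)
$C = - \frac{205429}{4859}$ ($C = \frac{77}{- \frac{113}{63}} + \frac{56}{86} = 77 \left(- \frac{63}{113}\right) + 56 \cdot \frac{1}{86} = - \frac{4851}{113} + \frac{28}{43} = - \frac{205429}{4859} \approx -42.278$)
$C^{2} = \left(- \frac{205429}{4859}\right)^{2} = \frac{42201074041}{23609881}$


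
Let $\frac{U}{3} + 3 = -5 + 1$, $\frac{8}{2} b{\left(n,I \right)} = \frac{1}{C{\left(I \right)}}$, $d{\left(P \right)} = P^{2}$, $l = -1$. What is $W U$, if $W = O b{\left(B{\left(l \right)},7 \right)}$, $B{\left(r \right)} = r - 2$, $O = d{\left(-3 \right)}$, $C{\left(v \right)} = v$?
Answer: $- \frac{27}{4} \approx -6.75$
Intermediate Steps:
$O = 9$ ($O = \left(-3\right)^{2} = 9$)
$B{\left(r \right)} = -2 + r$ ($B{\left(r \right)} = r - 2 = -2 + r$)
$b{\left(n,I \right)} = \frac{1}{4 I}$
$W = \frac{9}{28}$ ($W = 9 \frac{1}{4 \cdot 7} = 9 \cdot \frac{1}{4} \cdot \frac{1}{7} = 9 \cdot \frac{1}{28} = \frac{9}{28} \approx 0.32143$)
$U = -21$ ($U = -9 + 3 \left(-5 + 1\right) = -9 + 3 \left(-4\right) = -9 - 12 = -21$)
$W U = \frac{9}{28} \left(-21\right) = - \frac{27}{4}$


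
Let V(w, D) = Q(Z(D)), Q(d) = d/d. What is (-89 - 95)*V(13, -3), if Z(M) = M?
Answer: -184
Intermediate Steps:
Q(d) = 1
V(w, D) = 1
(-89 - 95)*V(13, -3) = (-89 - 95)*1 = -184*1 = -184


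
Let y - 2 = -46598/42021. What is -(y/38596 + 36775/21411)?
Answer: -72033889178/41938732017 ≈ -1.7176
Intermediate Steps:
y = 1628/1827 (y = 2 - 46598/42021 = 2 - 46598*1/42021 = 2 - 2026/1827 = 1628/1827 ≈ 0.89108)
-(y/38596 + 36775/21411) = -((1628/1827)/38596 + 36775/21411) = -((1628/1827)*(1/38596) + 36775*(1/21411)) = -(407/17628723 + 36775/21411) = -1*72033889178/41938732017 = -72033889178/41938732017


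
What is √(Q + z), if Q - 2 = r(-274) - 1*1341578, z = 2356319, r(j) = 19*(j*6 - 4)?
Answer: √983431 ≈ 991.68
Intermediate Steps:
r(j) = -76 + 114*j (r(j) = 19*(6*j - 4) = 19*(-4 + 6*j) = -76 + 114*j)
Q = -1372888 (Q = 2 + ((-76 + 114*(-274)) - 1*1341578) = 2 + ((-76 - 31236) - 1341578) = 2 + (-31312 - 1341578) = 2 - 1372890 = -1372888)
√(Q + z) = √(-1372888 + 2356319) = √983431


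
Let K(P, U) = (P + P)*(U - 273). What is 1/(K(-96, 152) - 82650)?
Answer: -1/59418 ≈ -1.6830e-5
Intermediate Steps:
K(P, U) = 2*P*(-273 + U) (K(P, U) = (2*P)*(-273 + U) = 2*P*(-273 + U))
1/(K(-96, 152) - 82650) = 1/(2*(-96)*(-273 + 152) - 82650) = 1/(2*(-96)*(-121) - 82650) = 1/(23232 - 82650) = 1/(-59418) = -1/59418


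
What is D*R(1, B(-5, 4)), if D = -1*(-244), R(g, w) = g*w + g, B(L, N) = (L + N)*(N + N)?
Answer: -1708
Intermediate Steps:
B(L, N) = 2*N*(L + N) (B(L, N) = (L + N)*(2*N) = 2*N*(L + N))
R(g, w) = g + g*w
D = 244
D*R(1, B(-5, 4)) = 244*(1*(1 + 2*4*(-5 + 4))) = 244*(1*(1 + 2*4*(-1))) = 244*(1*(1 - 8)) = 244*(1*(-7)) = 244*(-7) = -1708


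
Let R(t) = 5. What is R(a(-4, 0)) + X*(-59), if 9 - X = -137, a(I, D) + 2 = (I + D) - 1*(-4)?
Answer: -8609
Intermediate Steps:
a(I, D) = 2 + D + I (a(I, D) = -2 + ((I + D) - 1*(-4)) = -2 + ((D + I) + 4) = -2 + (4 + D + I) = 2 + D + I)
X = 146 (X = 9 - 1*(-137) = 9 + 137 = 146)
R(a(-4, 0)) + X*(-59) = 5 + 146*(-59) = 5 - 8614 = -8609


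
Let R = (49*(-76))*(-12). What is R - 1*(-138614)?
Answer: 183302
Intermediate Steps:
R = 44688 (R = -3724*(-12) = 44688)
R - 1*(-138614) = 44688 - 1*(-138614) = 44688 + 138614 = 183302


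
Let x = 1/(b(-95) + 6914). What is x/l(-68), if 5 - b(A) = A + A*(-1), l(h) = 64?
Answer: 1/442816 ≈ 2.2583e-6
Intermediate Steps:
b(A) = 5 (b(A) = 5 - (A + A*(-1)) = 5 - (A - A) = 5 - 1*0 = 5 + 0 = 5)
x = 1/6919 (x = 1/(5 + 6914) = 1/6919 ≈ 0.00014453)
x/l(-68) = (1/6919)/64 = (1/6919)*(1/64) = 1/442816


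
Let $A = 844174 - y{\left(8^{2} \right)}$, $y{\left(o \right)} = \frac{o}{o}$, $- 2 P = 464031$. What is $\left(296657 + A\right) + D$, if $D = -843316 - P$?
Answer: $\frac{1059059}{2} \approx 5.2953 \cdot 10^{5}$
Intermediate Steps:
$P = - \frac{464031}{2}$ ($P = \left(- \frac{1}{2}\right) 464031 = - \frac{464031}{2} \approx -2.3202 \cdot 10^{5}$)
$y{\left(o \right)} = 1$
$D = - \frac{1222601}{2}$ ($D = -843316 - - \frac{464031}{2} = -843316 + \frac{464031}{2} = - \frac{1222601}{2} \approx -6.113 \cdot 10^{5}$)
$A = 844173$ ($A = 844174 - 1 = 844173$)
$\left(296657 + A\right) + D = \left(296657 + 844173\right) - \frac{1222601}{2} = 1140830 - \frac{1222601}{2} = \frac{1059059}{2}$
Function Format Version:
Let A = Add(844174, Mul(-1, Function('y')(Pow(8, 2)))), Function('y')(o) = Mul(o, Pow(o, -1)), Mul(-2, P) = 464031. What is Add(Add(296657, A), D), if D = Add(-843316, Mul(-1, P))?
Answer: Rational(1059059, 2) ≈ 5.2953e+5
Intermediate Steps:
P = Rational(-464031, 2) (P = Mul(Rational(-1, 2), 464031) = Rational(-464031, 2) ≈ -2.3202e+5)
Function('y')(o) = 1
D = Rational(-1222601, 2) (D = Add(-843316, Mul(-1, Rational(-464031, 2))) = Add(-843316, Rational(464031, 2)) = Rational(-1222601, 2) ≈ -6.1130e+5)
A = 844173 (A = Add(844174, Mul(-1, 1)) = Add(844174, -1) = 844173)
Add(Add(296657, A), D) = Add(Add(296657, 844173), Rational(-1222601, 2)) = Add(1140830, Rational(-1222601, 2)) = Rational(1059059, 2)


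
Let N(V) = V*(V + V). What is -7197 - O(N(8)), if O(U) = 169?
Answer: -7366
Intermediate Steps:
N(V) = 2*V**2 (N(V) = V*(2*V) = 2*V**2)
-7197 - O(N(8)) = -7197 - 1*169 = -7197 - 169 = -7366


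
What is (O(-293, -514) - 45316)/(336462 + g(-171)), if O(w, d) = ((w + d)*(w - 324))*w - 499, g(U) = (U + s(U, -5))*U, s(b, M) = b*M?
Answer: -72968041/109749 ≈ -664.86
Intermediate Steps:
s(b, M) = M*b
g(U) = -4*U² (g(U) = (U - 5*U)*U = (-4*U)*U = -4*U²)
O(w, d) = -499 + w*(-324 + w)*(d + w) (O(w, d) = ((d + w)*(-324 + w))*w - 499 = ((-324 + w)*(d + w))*w - 499 = w*(-324 + w)*(d + w) - 499 = -499 + w*(-324 + w)*(d + w))
(O(-293, -514) - 45316)/(336462 + g(-171)) = ((-499 + (-293)³ - 324*(-293)² - 514*(-293)² - 324*(-514)*(-293)) - 45316)/(336462 - 4*(-171)²) = ((-499 - 25153757 - 324*85849 - 514*85849 - 48795048) - 45316)/(336462 - 4*29241) = ((-499 - 25153757 - 27815076 - 44126386 - 48795048) - 45316)/(336462 - 116964) = (-145890766 - 45316)/219498 = -145936082*1/219498 = -72968041/109749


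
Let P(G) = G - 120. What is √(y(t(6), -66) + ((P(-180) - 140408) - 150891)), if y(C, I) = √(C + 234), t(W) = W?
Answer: √(-291599 + 4*√15) ≈ 539.98*I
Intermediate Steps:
P(G) = -120 + G
y(C, I) = √(234 + C)
√(y(t(6), -66) + ((P(-180) - 140408) - 150891)) = √(√(234 + 6) + (((-120 - 180) - 140408) - 150891)) = √(√240 + ((-300 - 140408) - 150891)) = √(4*√15 + (-140708 - 150891)) = √(4*√15 - 291599) = √(-291599 + 4*√15)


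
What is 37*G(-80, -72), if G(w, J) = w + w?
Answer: -5920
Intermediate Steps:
G(w, J) = 2*w
37*G(-80, -72) = 37*(2*(-80)) = 37*(-160) = -5920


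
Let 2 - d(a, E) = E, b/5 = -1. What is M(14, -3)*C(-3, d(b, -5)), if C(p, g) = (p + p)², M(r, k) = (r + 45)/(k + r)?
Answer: 2124/11 ≈ 193.09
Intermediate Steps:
b = -5 (b = 5*(-1) = -5)
d(a, E) = 2 - E
M(r, k) = (45 + r)/(k + r)
C(p, g) = 4*p² (C(p, g) = (2*p)² = 4*p²)
M(14, -3)*C(-3, d(b, -5)) = ((45 + 14)/(-3 + 14))*(4*(-3)²) = (59/11)*(4*9) = ((1/11)*59)*36 = (59/11)*36 = 2124/11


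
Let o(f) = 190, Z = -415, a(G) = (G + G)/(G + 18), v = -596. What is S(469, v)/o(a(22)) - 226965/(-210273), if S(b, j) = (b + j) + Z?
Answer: -621444/350455 ≈ -1.7732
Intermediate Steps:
a(G) = 2*G/(18 + G) (a(G) = (2*G)/(18 + G) = 2*G/(18 + G))
S(b, j) = -415 + b + j (S(b, j) = (b + j) - 415 = -415 + b + j)
S(469, v)/o(a(22)) - 226965/(-210273) = (-415 + 469 - 596)/190 - 226965/(-210273) = -542*1/190 - 226965*(-1/210273) = -271/95 + 75655/70091 = -621444/350455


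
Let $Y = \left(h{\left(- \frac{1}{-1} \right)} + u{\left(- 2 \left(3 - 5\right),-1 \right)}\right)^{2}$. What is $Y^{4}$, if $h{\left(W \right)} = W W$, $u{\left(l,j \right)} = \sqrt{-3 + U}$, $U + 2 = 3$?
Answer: $\left(1 + i \sqrt{2}\right)^{8} \approx 17.0 + 79.196 i$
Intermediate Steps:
$U = 1$ ($U = -2 + 3 = 1$)
$u{\left(l,j \right)} = i \sqrt{2}$ ($u{\left(l,j \right)} = \sqrt{-3 + 1} = \sqrt{-2} = i \sqrt{2}$)
$h{\left(W \right)} = W^{2}$
$Y = \left(1 + i \sqrt{2}\right)^{2}$ ($Y = \left(\left(- \frac{1}{-1}\right)^{2} + i \sqrt{2}\right)^{2} = \left(\left(\left(-1\right) \left(-1\right)\right)^{2} + i \sqrt{2}\right)^{2} = \left(1^{2} + i \sqrt{2}\right)^{2} = \left(1 + i \sqrt{2}\right)^{2} \approx -1.0 + 2.8284 i$)
$Y^{4} = \left(\left(1 + i \sqrt{2}\right)^{2}\right)^{4} = \left(1 + i \sqrt{2}\right)^{8}$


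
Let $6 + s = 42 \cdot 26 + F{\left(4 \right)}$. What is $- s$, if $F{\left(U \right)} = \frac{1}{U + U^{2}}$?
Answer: $- \frac{21721}{20} \approx -1086.1$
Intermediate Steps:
$s = \frac{21721}{20}$ ($s = -6 + \left(42 \cdot 26 + \frac{1}{4 \left(1 + 4\right)}\right) = -6 + \left(1092 + \frac{1}{4 \cdot 5}\right) = -6 + \left(1092 + \frac{1}{4} \cdot \frac{1}{5}\right) = -6 + \left(1092 + \frac{1}{20}\right) = -6 + \frac{21841}{20} = \frac{21721}{20} \approx 1086.1$)
$- s = \left(-1\right) \frac{21721}{20} = - \frac{21721}{20}$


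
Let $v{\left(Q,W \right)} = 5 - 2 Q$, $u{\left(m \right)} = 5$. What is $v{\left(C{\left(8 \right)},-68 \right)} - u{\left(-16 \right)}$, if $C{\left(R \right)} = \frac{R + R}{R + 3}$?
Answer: $- \frac{32}{11} \approx -2.9091$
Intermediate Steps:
$C{\left(R \right)} = \frac{2 R}{3 + R}$
$v{\left(C{\left(8 \right)},-68 \right)} - u{\left(-16 \right)} = \left(5 - 2 \cdot 2 \cdot 8 \frac{1}{3 + 8}\right) - 5 = \left(5 - 2 \cdot 2 \cdot 8 \cdot \frac{1}{11}\right) - 5 = \left(5 - \frac{32}{11}\right) - 5 = \frac{23}{11} - 5 = - \frac{32}{11}$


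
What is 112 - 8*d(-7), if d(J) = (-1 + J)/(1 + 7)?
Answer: 120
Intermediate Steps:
d(J) = -⅛ + J/8 (d(J) = (-1 + J)/8 = (-1 + J)*(⅛) = -⅛ + J/8)
112 - 8*d(-7) = 112 - 8*(-⅛ + (⅛)*(-7)) = 112 - 8*(-⅛ - 7/8) = 112 - 8*(-1) = 112 + 8 = 120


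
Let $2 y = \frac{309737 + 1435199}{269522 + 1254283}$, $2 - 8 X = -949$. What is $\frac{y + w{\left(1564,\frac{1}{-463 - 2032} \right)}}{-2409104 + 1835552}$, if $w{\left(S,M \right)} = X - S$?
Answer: $\frac{17609729861}{6991851242880} \approx 0.0025186$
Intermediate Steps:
$X = \frac{951}{8}$ ($X = \frac{1}{4} - - \frac{949}{8} = \frac{1}{4} + \frac{949}{8} = \frac{951}{8} \approx 118.88$)
$y = \frac{872468}{1523805}$ ($y = \frac{\left(309737 + 1435199\right) \frac{1}{269522 + 1254283}}{2} = \frac{1744936 \cdot \frac{1}{1523805}}{2} = \frac{1}{2} \cdot \frac{1744936}{1523805} = \frac{872468}{1523805} \approx 0.57256$)
$w{\left(S,M \right)} = \frac{951}{8} - S$
$\frac{y + w{\left(1564,\frac{1}{-463 - 2032} \right)}}{-2409104 + 1835552} = \frac{\frac{872468}{1523805} + \left(\frac{951}{8} - 1564\right)}{-2409104 + 1835552} = \frac{\frac{872468}{1523805} + \left(\frac{951}{8} - 1564\right)}{-573552} = \left(\frac{872468}{1523805} - \frac{11561}{8}\right) \left(- \frac{1}{573552}\right) = \left(- \frac{17609729861}{12190440}\right) \left(- \frac{1}{573552}\right) = \frac{17609729861}{6991851242880}$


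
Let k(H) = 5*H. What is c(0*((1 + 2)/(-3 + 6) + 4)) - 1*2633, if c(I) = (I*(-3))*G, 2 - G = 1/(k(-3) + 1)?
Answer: -2633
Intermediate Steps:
G = 29/14 (G = 2 - 1/(5*(-3) + 1) = 2 - 1/(-15 + 1) = 2 - 1/(-14) = 2 - 1*(-1/14) = 2 + 1/14 = 29/14 ≈ 2.0714)
c(I) = -87*I/14 (c(I) = (I*(-3))*(29/14) = -3*I*(29/14) = -87*I/14)
c(0*((1 + 2)/(-3 + 6) + 4)) - 1*2633 = -0*((1 + 2)/(-3 + 6) + 4) - 1*2633 = -0*(3/3 + 4) - 2633 = -0*(3*(1/3) + 4) - 2633 = -0*(1 + 4) - 2633 = -0*5 - 2633 = -87/14*0 - 2633 = 0 - 2633 = -2633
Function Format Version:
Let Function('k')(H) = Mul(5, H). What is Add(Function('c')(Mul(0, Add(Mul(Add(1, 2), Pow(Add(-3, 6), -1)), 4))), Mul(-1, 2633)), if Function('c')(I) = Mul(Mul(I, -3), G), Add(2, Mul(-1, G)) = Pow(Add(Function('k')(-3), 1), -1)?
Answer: -2633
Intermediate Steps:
G = Rational(29, 14) (G = Add(2, Mul(-1, Pow(Add(Mul(5, -3), 1), -1))) = Add(2, Mul(-1, Pow(Add(-15, 1), -1))) = Add(2, Mul(-1, Pow(-14, -1))) = Add(2, Mul(-1, Rational(-1, 14))) = Add(2, Rational(1, 14)) = Rational(29, 14) ≈ 2.0714)
Function('c')(I) = Mul(Rational(-87, 14), I) (Function('c')(I) = Mul(Mul(I, -3), Rational(29, 14)) = Mul(Mul(-3, I), Rational(29, 14)) = Mul(Rational(-87, 14), I))
Add(Function('c')(Mul(0, Add(Mul(Add(1, 2), Pow(Add(-3, 6), -1)), 4))), Mul(-1, 2633)) = Add(Mul(Rational(-87, 14), Mul(0, Add(Mul(Add(1, 2), Pow(Add(-3, 6), -1)), 4))), Mul(-1, 2633)) = Add(Mul(Rational(-87, 14), Mul(0, Add(Mul(3, Pow(3, -1)), 4))), -2633) = Add(Mul(Rational(-87, 14), Mul(0, Add(Mul(3, Rational(1, 3)), 4))), -2633) = Add(Mul(Rational(-87, 14), Mul(0, Add(1, 4))), -2633) = Add(Mul(Rational(-87, 14), Mul(0, 5)), -2633) = Add(Mul(Rational(-87, 14), 0), -2633) = Add(0, -2633) = -2633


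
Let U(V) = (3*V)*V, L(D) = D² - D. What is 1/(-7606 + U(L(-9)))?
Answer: 1/16694 ≈ 5.9902e-5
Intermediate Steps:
U(V) = 3*V²
1/(-7606 + U(L(-9))) = 1/(-7606 + 3*(-9*(-1 - 9))²) = 1/(-7606 + 3*(-9*(-10))²) = 1/(-7606 + 3*90²) = 1/(-7606 + 3*8100) = 1/(-7606 + 24300) = 1/16694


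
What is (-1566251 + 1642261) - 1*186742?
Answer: -110732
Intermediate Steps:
(-1566251 + 1642261) - 1*186742 = 76010 - 186742 = -110732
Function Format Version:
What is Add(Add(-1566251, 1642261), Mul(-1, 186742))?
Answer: -110732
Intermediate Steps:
Add(Add(-1566251, 1642261), Mul(-1, 186742)) = Add(76010, -186742) = -110732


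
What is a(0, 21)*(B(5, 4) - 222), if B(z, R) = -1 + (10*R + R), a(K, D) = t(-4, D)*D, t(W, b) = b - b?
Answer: 0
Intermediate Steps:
t(W, b) = 0
a(K, D) = 0 (a(K, D) = 0*D = 0)
B(z, R) = -1 + 11*R
a(0, 21)*(B(5, 4) - 222) = 0*((-1 + 11*4) - 222) = 0*((-1 + 44) - 222) = 0*(43 - 222) = 0*(-179) = 0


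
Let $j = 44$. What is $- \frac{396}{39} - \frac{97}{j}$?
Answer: $- \frac{7069}{572} \approx -12.358$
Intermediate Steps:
$- \frac{396}{39} - \frac{97}{j} = - \frac{396}{39} - \frac{97}{44} = \left(-396\right) \frac{1}{39} - \frac{97}{44} = - \frac{132}{13} - \frac{97}{44} = - \frac{7069}{572}$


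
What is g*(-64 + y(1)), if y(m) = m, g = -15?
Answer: 945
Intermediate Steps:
g*(-64 + y(1)) = -15*(-64 + 1) = -15*(-63) = 945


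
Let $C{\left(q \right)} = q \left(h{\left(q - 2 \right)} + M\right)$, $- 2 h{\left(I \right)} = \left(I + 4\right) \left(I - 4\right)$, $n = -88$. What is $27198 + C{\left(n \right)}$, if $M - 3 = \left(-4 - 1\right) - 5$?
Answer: $383510$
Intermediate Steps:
$M = -7$ ($M = 3 - 10 = -7$)
$h{\left(I \right)} = - \frac{\left(-4 + I\right) \left(4 + I\right)}{2}$ ($h{\left(I \right)} = - \frac{\left(I + 4\right) \left(I - 4\right)}{2} = - \frac{\left(4 + I\right) \left(-4 + I\right)}{2} = - \frac{\left(-4 + I\right) \left(4 + I\right)}{2}$)
$C{\left(q \right)} = q \left(1 - \frac{\left(-2 + q\right)^{2}}{2}\right)$ ($C{\left(q \right)} = q \left(\left(8 - \frac{\left(q - 2\right)^{2}}{2}\right) - 7\right) = q \left(\left(8 - \frac{\left(-2 + q\right)^{2}}{2}\right) - 7\right) = q \left(1 - \frac{\left(-2 + q\right)^{2}}{2}\right)$)
$27198 + C{\left(n \right)} = 27198 - \left(88 - 44 \left(-2 - 88\right)^{2}\right) = 27198 - \left(88 - 44 \left(-90\right)^{2}\right) = 27198 - \left(88 - 356400\right) = 27198 + \left(-88 + 356400\right) = 27198 + 356312 = 383510$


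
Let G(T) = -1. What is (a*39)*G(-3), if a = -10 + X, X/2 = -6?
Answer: 858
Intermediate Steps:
X = -12 (X = 2*(-6) = -12)
a = -22 (a = -10 - 12 = -22)
(a*39)*G(-3) = -22*39*(-1) = -858*(-1) = 858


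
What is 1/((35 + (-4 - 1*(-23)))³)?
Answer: 1/157464 ≈ 6.3507e-6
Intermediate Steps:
1/((35 + (-4 - 1*(-23)))³) = 1/((35 + (-4 + 23))³) = 1/((35 + 19)³) = 1/(54³) = 1/157464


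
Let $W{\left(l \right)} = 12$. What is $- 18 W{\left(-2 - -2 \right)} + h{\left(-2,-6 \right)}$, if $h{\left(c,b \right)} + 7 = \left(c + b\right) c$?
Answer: $-207$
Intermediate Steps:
$h{\left(c,b \right)} = -7 + c \left(b + c\right)$ ($h{\left(c,b \right)} = -7 + \left(c + b\right) c = -7 + \left(b + c\right) c = -7 + c \left(b + c\right)$)
$- 18 W{\left(-2 - -2 \right)} + h{\left(-2,-6 \right)} = \left(-18\right) 12 - \left(-5 - 4\right) = -216 + \left(-7 + 4 + 12\right) = -216 + 9 = -207$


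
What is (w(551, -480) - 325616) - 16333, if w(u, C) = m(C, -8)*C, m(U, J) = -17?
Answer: -333789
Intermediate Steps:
w(u, C) = -17*C
(w(551, -480) - 325616) - 16333 = (-17*(-480) - 325616) - 16333 = (8160 - 325616) - 16333 = -317456 - 16333 = -333789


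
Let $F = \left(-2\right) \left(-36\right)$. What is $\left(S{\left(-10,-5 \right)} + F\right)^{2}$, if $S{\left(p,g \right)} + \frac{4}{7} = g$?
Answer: $\frac{216225}{49} \approx 4412.8$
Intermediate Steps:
$S{\left(p,g \right)} = - \frac{4}{7} + g$
$F = 72$
$\left(S{\left(-10,-5 \right)} + F\right)^{2} = \left(\left(- \frac{4}{7} - 5\right) + 72\right)^{2} = \left(- \frac{39}{7} + 72\right)^{2} = \left(\frac{465}{7}\right)^{2} = \frac{216225}{49}$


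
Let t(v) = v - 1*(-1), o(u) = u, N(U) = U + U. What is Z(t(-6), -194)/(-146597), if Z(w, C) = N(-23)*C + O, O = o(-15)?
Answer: -8909/146597 ≈ -0.060772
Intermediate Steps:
N(U) = 2*U
t(v) = 1 + v (t(v) = v + 1 = 1 + v)
O = -15
Z(w, C) = -15 - 46*C (Z(w, C) = (2*(-23))*C - 15 = -46*C - 15 = -15 - 46*C)
Z(t(-6), -194)/(-146597) = (-15 - 46*(-194))/(-146597) = (-15 + 8924)*(-1/146597) = 8909*(-1/146597) = -8909/146597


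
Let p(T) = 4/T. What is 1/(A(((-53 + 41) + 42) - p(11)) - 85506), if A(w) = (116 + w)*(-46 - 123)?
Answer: -11/1211304 ≈ -9.0811e-6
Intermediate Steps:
A(w) = -19604 - 169*w (A(w) = (116 + w)*(-169) = -19604 - 169*w)
1/(A(((-53 + 41) + 42) - p(11)) - 85506) = 1/((-19604 - 169*(((-53 + 41) + 42) - 4/11)) - 85506) = 1/((-19604 - 169*((-12 + 42) - 4/11)) - 85506) = 1/((-19604 - 169*(30 - 1*4/11)) - 85506) = 1/((-19604 - 169*(30 - 4/11)) - 85506) = 1/((-19604 - 169*326/11) - 85506) = 1/((-19604 - 55094/11) - 85506) = 1/(-270738/11 - 85506) = 1/(-1211304/11) = -11/1211304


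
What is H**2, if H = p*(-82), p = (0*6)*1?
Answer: 0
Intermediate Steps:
p = 0 (p = 0*1 = 0)
H = 0 (H = 0*(-82) = 0)
H**2 = 0**2 = 0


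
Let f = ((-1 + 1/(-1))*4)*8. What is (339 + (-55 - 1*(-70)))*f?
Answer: -22656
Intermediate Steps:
f = -64 (f = ((-1 - 1)*4)*8 = -2*4*8 = -8*8 = -64)
(339 + (-55 - 1*(-70)))*f = (339 + (-55 - 1*(-70)))*(-64) = (339 + (-55 + 70))*(-64) = (339 + 15)*(-64) = 354*(-64) = -22656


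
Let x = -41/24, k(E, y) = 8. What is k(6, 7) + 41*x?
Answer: -1489/24 ≈ -62.042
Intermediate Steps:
x = -41/24 (x = -41*1/24 = -41/24 ≈ -1.7083)
k(6, 7) + 41*x = 8 + 41*(-41/24) = 8 - 1681/24 = -1489/24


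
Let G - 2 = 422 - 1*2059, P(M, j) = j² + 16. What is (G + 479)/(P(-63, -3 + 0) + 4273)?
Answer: -578/2149 ≈ -0.26896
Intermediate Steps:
P(M, j) = 16 + j²
G = -1635 (G = 2 + (422 - 1*2059) = 2 + (422 - 2059) = 2 - 1637 = -1635)
(G + 479)/(P(-63, -3 + 0) + 4273) = (-1635 + 479)/((16 + (-3 + 0)²) + 4273) = -1156/((16 + (-3)²) + 4273) = -1156/((16 + 9) + 4273) = -1156/(25 + 4273) = -1156/4298 = -1156*1/4298 = -578/2149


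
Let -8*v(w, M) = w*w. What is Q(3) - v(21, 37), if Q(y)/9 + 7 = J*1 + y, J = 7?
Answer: 657/8 ≈ 82.125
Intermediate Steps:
v(w, M) = -w**2/8 (v(w, M) = -w*w/8 = -w**2/8)
Q(y) = 9*y (Q(y) = -63 + 9*(7*1 + y) = -63 + 9*(7 + y) = -63 + (63 + 9*y) = 9*y)
Q(3) - v(21, 37) = 9*3 - (-1)*21**2/8 = 27 - (-1)*441/8 = 27 - 1*(-441/8) = 27 + 441/8 = 657/8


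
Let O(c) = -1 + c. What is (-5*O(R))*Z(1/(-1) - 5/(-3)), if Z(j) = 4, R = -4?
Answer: 100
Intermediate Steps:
(-5*O(R))*Z(1/(-1) - 5/(-3)) = -5*(-1 - 4)*4 = -5*(-5)*4 = 25*4 = 100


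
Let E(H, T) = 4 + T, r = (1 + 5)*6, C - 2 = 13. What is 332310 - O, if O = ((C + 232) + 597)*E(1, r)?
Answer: 298550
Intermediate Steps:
C = 15 (C = 2 + 13 = 15)
r = 36 (r = 6*6 = 36)
O = 33760 (O = ((15 + 232) + 597)*(4 + 36) = (247 + 597)*40 = 844*40 = 33760)
332310 - O = 332310 - 1*33760 = 332310 - 33760 = 298550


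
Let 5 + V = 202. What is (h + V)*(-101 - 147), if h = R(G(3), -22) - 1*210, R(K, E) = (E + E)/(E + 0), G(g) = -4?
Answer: 2728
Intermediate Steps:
V = 197 (V = -5 + 202 = 197)
R(K, E) = 2 (R(K, E) = (2*E)/E = 2)
h = -208 (h = 2 - 1*210 = 2 - 210 = -208)
(h + V)*(-101 - 147) = (-208 + 197)*(-101 - 147) = -11*(-248) = 2728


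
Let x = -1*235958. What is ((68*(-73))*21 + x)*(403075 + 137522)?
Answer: -183912180594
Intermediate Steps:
x = -235958
((68*(-73))*21 + x)*(403075 + 137522) = ((68*(-73))*21 - 235958)*(403075 + 137522) = (-4964*21 - 235958)*540597 = (-104244 - 235958)*540597 = -340202*540597 = -183912180594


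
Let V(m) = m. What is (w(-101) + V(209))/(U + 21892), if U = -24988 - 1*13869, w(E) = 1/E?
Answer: -7036/571155 ≈ -0.012319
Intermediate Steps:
U = -38857 (U = -24988 - 13869 = -38857)
(w(-101) + V(209))/(U + 21892) = (1/(-101) + 209)/(-38857 + 21892) = (-1/101 + 209)/(-16965) = (21108/101)*(-1/16965) = -7036/571155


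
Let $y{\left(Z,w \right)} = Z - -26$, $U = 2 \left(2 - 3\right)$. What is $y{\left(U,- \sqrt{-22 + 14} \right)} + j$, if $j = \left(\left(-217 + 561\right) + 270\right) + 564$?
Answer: $1202$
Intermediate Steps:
$U = -2$ ($U = 2 \left(-1\right) = -2$)
$y{\left(Z,w \right)} = 26 + Z$ ($y{\left(Z,w \right)} = Z + 26 = 26 + Z$)
$j = 1178$ ($j = \left(344 + 270\right) + 564 = 614 + 564 = 1178$)
$y{\left(U,- \sqrt{-22 + 14} \right)} + j = \left(26 - 2\right) + 1178 = 24 + 1178 = 1202$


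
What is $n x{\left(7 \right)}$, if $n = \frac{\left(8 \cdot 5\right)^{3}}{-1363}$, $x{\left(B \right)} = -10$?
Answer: $\frac{640000}{1363} \approx 469.55$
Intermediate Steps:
$n = - \frac{64000}{1363}$ ($n = 40^{3} \left(- \frac{1}{1363}\right) = 64000 \left(- \frac{1}{1363}\right) = - \frac{64000}{1363} \approx -46.955$)
$n x{\left(7 \right)} = \left(- \frac{64000}{1363}\right) \left(-10\right) = \frac{640000}{1363}$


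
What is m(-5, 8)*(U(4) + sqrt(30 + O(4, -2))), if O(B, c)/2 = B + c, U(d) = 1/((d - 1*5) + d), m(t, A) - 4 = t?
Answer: -1/3 - sqrt(34) ≈ -6.1643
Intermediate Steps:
m(t, A) = 4 + t
U(d) = 1/(-5 + 2*d) (U(d) = 1/((d - 5) + d) = 1/((-5 + d) + d) = 1/(-5 + 2*d))
O(B, c) = 2*B + 2*c (O(B, c) = 2*(B + c) = 2*B + 2*c)
m(-5, 8)*(U(4) + sqrt(30 + O(4, -2))) = (4 - 5)*(1/(-5 + 2*4) + sqrt(30 + (2*4 + 2*(-2)))) = -(1/(-5 + 8) + sqrt(30 + (8 - 4))) = -(1/3 + sqrt(30 + 4)) = -(1/3 + sqrt(34)) = -1/3 - sqrt(34)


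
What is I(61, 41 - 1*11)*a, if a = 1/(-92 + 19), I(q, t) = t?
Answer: -30/73 ≈ -0.41096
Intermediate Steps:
a = -1/73 (a = 1/(-73) = -1/73 ≈ -0.013699)
I(61, 41 - 1*11)*a = (41 - 1*11)*(-1/73) = (41 - 11)*(-1/73) = 30*(-1/73) = -30/73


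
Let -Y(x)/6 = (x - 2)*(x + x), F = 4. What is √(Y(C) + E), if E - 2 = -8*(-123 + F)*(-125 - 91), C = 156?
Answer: I*√493918 ≈ 702.79*I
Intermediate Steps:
Y(x) = -12*x*(-2 + x) (Y(x) = -6*(x - 2)*(x + x) = -6*(-2 + x)*2*x = -12*x*(-2 + x))
E = -205630 (E = 2 - 8*(-123 + 4)*(-125 - 91) = 2 - (-952)*(-216) = 2 - 8*25704 = 2 - 205632 = -205630)
√(Y(C) + E) = √(12*156*(2 - 1*156) - 205630) = √(12*156*(2 - 156) - 205630) = √(12*156*(-154) - 205630) = √(-288288 - 205630) = √(-493918) = I*√493918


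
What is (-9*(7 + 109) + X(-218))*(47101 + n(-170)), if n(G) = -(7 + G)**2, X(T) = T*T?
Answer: 954327360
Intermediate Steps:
X(T) = T**2
(-9*(7 + 109) + X(-218))*(47101 + n(-170)) = (-9*(7 + 109) + (-218)**2)*(47101 - (7 - 170)**2) = (-9*116 + 47524)*(47101 - 1*(-163)**2) = (-1044 + 47524)*(47101 - 1*26569) = 46480*(47101 - 26569) = 46480*20532 = 954327360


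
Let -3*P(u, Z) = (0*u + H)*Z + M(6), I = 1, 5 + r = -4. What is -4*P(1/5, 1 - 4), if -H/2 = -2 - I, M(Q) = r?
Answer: -36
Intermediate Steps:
r = -9 (r = -5 - 4 = -9)
M(Q) = -9
H = 6 (H = -2*(-2 - 1*1) = -2*(-2 - 1) = -2*(-3) = 6)
P(u, Z) = 3 - 2*Z (P(u, Z) = -((0*u + 6)*Z - 9)/3 = -((0 + 6)*Z - 9)/3 = -(6*Z - 9)/3 = -(-9 + 6*Z)/3 = 3 - 2*Z)
-4*P(1/5, 1 - 4) = -4*(3 - 2*(1 - 4)) = -4*(3 - 2*(-3)) = -4*(3 + 6) = -4*9 = -36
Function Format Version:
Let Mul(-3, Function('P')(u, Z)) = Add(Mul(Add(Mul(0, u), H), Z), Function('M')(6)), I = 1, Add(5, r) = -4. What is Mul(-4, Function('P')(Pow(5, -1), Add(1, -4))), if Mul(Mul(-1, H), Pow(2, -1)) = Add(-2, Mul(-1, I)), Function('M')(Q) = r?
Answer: -36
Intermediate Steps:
r = -9 (r = Add(-5, -4) = -9)
Function('M')(Q) = -9
H = 6 (H = Mul(-2, Add(-2, Mul(-1, 1))) = Mul(-2, Add(-2, -1)) = Mul(-2, -3) = 6)
Function('P')(u, Z) = Add(3, Mul(-2, Z)) (Function('P')(u, Z) = Mul(Rational(-1, 3), Add(Mul(Add(Mul(0, u), 6), Z), -9)) = Mul(Rational(-1, 3), Add(Mul(Add(0, 6), Z), -9)) = Mul(Rational(-1, 3), Add(Mul(6, Z), -9)) = Mul(Rational(-1, 3), Add(-9, Mul(6, Z))) = Add(3, Mul(-2, Z)))
Mul(-4, Function('P')(Pow(5, -1), Add(1, -4))) = Mul(-4, Add(3, Mul(-2, Add(1, -4)))) = Mul(-4, Add(3, Mul(-2, -3))) = Mul(-4, Add(3, 6)) = Mul(-4, 9) = -36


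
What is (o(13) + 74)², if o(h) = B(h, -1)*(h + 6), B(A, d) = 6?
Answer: 35344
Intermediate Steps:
o(h) = 36 + 6*h (o(h) = 6*(h + 6) = 6*(6 + h) = 36 + 6*h)
(o(13) + 74)² = ((36 + 6*13) + 74)² = ((36 + 78) + 74)² = (114 + 74)² = 188² = 35344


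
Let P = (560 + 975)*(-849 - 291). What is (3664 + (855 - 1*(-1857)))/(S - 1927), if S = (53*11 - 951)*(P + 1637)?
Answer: 6376/643358857 ≈ 9.9105e-6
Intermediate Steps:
P = -1749900 (P = 1535*(-1140) = -1749900)
S = 643360784 (S = (53*11 - 951)*(-1749900 + 1637) = (583 - 951)*(-1748263) = -368*(-1748263) = 643360784)
(3664 + (855 - 1*(-1857)))/(S - 1927) = (3664 + (855 - 1*(-1857)))/(643360784 - 1927) = (3664 + (855 + 1857))/643358857 = (3664 + 2712)*(1/643358857) = 6376*(1/643358857) = 6376/643358857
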